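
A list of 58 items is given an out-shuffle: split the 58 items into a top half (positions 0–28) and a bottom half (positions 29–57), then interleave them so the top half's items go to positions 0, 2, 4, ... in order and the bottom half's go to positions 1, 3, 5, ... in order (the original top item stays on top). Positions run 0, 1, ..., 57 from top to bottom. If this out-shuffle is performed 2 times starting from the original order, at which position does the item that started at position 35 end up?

26

Track the item's position through each out-shuffle:
35 → 13 → 26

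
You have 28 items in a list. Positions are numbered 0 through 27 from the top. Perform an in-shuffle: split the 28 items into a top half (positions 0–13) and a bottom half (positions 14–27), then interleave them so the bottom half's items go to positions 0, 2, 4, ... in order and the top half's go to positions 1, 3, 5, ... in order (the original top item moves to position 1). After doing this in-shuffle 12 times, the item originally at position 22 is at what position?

15

Track the item's position through each in-shuffle:
22 → 16 → 4 → 9 → 19 → 10 → 21 → 14 → 0 → 1 → 3 → 7 → 15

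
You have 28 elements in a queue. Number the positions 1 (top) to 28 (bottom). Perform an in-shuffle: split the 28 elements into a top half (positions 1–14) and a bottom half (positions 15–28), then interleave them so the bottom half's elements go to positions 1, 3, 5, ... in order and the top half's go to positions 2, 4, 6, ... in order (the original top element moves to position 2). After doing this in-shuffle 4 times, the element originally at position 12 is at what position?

Track the element's position through each in-shuffle:
12 → 24 → 19 → 9 → 18

18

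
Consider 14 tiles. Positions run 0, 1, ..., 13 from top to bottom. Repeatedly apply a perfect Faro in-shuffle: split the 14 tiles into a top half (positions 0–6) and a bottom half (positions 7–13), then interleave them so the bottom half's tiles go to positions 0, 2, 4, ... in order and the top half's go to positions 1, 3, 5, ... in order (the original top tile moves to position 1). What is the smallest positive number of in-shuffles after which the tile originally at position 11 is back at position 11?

4

Follow position 11 under repeated in-shuffles:
11 → 8 → 2 → 5 → 11
It first returns after 4 in-shuffles.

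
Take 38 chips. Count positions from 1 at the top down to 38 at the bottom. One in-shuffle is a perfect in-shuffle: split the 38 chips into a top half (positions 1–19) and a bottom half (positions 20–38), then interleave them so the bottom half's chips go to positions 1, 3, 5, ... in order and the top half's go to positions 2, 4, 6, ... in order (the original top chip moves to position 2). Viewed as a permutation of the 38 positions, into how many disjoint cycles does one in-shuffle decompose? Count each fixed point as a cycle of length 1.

4

Trace each unvisited position around until it returns:
(1 2 4 8 16 32 ... len 12) (3 6 12 24 9 18 ... len 12) (7 14 28 17 34 29 ... len 12) (13 26)
4 cycles in total.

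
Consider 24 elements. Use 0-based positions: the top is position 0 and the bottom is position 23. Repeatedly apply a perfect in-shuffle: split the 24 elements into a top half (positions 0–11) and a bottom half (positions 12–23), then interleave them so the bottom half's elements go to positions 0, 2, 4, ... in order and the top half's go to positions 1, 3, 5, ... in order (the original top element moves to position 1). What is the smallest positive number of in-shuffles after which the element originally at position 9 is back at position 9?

4

Follow position 9 under repeated in-shuffles:
9 → 19 → 14 → 4 → 9
It first returns after 4 in-shuffles.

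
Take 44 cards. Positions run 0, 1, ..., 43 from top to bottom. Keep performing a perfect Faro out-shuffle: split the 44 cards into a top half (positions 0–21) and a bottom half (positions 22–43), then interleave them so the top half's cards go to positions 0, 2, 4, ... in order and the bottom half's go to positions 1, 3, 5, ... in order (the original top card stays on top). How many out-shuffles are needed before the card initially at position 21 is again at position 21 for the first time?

14

Follow position 21 under repeated out-shuffles:
21 → 42 → 41 → 39 → 35 → 27 → 11 → 22 → 1 → 2 → 4 → 8 → 16 → 32 → 21
It first returns after 14 out-shuffles.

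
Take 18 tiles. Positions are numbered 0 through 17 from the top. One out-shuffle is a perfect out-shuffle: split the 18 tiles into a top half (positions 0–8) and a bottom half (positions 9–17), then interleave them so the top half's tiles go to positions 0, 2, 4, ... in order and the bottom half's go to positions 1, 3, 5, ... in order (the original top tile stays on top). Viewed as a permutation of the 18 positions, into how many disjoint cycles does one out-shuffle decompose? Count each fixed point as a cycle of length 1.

Trace each unvisited position around until it returns:
(0) (1 2 4 8 16 15 13 9) (3 6 12 7 14 11 5 10) (17)
4 cycles in total.

4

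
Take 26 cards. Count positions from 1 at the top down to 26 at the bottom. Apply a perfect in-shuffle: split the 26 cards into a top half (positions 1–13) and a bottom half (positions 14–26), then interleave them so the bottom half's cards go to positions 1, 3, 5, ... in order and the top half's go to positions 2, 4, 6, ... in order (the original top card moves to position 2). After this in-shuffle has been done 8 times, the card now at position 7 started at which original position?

Work backwards from position 7, undoing one in-shuffle at a time:
7 ← 17 ← 22 ← 11 ← 19 ← 23 ← 25 ← 26 ← 13
So the card now at position 7 started at position 13.

13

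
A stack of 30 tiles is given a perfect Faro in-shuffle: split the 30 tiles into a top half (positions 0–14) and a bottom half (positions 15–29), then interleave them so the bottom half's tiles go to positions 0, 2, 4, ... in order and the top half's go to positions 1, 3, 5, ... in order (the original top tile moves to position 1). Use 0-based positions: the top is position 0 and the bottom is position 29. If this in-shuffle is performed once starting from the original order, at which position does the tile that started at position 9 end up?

Track the tile's position through each in-shuffle:
9 → 19

19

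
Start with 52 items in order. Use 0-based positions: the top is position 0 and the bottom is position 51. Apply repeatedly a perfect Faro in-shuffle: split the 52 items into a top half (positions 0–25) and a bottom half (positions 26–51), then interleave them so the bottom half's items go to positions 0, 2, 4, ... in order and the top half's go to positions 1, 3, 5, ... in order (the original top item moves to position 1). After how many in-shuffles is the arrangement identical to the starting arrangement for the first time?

52

The in-shuffle permutes the 52 positions with cycle lengths [52].
Every item is home exactly when every cycle has completed a whole number of laps, i.e. after lcm(52) = 52 in-shuffles.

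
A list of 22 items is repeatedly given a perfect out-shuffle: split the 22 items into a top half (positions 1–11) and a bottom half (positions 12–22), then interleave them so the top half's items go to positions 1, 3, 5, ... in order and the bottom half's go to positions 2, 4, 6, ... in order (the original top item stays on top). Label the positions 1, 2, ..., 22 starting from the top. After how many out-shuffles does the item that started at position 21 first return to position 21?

Follow position 21 under repeated out-shuffles:
21 → 20 → 18 → 14 → 6 → 11 → 21
It first returns after 6 out-shuffles.

6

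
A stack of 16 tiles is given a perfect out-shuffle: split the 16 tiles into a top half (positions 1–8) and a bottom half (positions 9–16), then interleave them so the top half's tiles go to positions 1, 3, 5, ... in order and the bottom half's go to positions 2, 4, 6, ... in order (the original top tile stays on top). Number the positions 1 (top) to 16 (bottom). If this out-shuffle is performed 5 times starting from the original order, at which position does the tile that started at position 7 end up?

13

Track the tile's position through each out-shuffle:
7 → 13 → 10 → 4 → 7 → 13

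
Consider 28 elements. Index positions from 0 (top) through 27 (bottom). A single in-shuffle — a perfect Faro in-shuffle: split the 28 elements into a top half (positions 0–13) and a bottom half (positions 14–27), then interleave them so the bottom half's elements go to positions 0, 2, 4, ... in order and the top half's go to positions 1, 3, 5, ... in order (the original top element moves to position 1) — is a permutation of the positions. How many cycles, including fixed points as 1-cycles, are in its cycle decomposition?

Trace each unvisited position around until it returns:
(0 1 3 7 15 2 ... len 28)
1 cycle in total.

1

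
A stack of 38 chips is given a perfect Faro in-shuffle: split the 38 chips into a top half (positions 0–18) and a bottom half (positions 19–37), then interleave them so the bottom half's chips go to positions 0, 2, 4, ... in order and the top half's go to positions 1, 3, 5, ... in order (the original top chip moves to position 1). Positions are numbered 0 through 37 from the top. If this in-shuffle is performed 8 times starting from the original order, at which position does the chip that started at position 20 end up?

Track the chip's position through each in-shuffle:
20 → 2 → 5 → 11 → 23 → 8 → 17 → 35 → 32

32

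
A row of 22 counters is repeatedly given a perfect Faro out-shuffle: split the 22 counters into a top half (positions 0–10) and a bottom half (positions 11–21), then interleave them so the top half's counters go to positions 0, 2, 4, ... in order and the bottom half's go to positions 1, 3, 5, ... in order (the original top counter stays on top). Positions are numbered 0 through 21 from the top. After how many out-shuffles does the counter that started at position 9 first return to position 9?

3

Follow position 9 under repeated out-shuffles:
9 → 18 → 15 → 9
It first returns after 3 out-shuffles.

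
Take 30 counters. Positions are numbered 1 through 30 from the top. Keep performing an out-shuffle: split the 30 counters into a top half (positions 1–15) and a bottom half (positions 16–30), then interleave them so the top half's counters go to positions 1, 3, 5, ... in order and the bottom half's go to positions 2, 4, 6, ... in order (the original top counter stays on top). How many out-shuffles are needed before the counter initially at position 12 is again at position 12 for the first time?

28

Follow position 12 under repeated out-shuffles:
12 → 23 → 16 → 2 → 3 → 5 → 9 → 17 → ... → 12 (length 28)
It first returns after 28 out-shuffles.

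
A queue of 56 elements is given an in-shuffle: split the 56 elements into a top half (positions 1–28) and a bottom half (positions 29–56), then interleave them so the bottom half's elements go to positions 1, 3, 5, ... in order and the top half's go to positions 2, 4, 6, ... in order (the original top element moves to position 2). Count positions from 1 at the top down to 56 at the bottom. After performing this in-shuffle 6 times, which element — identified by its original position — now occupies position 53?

Work backwards from position 53, undoing one in-shuffle at a time:
53 ← 55 ← 56 ← 28 ← 14 ← 7 ← 32
So the element now at position 53 started at position 32.

32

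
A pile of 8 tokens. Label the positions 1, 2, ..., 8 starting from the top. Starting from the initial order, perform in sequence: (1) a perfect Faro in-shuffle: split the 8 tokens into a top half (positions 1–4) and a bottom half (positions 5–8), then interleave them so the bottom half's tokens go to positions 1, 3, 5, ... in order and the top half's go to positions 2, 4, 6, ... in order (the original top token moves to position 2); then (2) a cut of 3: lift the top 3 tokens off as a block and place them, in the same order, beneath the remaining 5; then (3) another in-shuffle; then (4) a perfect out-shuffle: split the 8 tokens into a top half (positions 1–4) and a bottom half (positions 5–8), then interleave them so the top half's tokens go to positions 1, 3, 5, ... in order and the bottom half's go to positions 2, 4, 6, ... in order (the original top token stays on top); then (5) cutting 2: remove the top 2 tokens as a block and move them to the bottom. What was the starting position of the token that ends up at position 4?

6

Undo the operations in reverse order, starting from position 4:
  undo op 5 (cut 2): 4 ← 6
  undo op 4 (out-shuffle, from bottom half): 6 ← 7
  undo op 3 (in-shuffle, from bottom half): 7 ← 8
  undo op 2 (cut 3): 8 ← 3
  undo op 1 (in-shuffle, from bottom half): 3 ← 6
So the token at position 4 came from original position 6.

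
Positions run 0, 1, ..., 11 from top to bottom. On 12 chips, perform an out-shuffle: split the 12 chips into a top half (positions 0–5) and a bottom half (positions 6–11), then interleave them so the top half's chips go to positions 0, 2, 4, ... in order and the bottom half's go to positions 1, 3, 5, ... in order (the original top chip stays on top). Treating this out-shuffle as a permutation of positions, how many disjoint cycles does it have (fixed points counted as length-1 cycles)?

Trace each unvisited position around until it returns:
(0) (1 2 4 8 5 10 9 7 3 6) (11)
3 cycles in total.

3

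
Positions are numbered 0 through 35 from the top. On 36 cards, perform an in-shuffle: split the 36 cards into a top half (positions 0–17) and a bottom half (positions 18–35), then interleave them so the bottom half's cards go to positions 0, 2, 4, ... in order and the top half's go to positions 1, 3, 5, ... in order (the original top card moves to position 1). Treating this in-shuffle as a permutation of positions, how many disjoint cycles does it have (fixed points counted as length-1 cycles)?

1

Trace each unvisited position around until it returns:
(0 1 3 7 15 31 ... len 36)
1 cycle in total.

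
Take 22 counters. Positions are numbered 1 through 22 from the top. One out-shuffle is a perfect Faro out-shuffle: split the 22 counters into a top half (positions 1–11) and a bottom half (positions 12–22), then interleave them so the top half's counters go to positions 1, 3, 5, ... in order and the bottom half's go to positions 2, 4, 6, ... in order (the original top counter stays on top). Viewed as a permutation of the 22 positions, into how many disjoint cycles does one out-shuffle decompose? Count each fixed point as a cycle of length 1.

Trace each unvisited position around until it returns:
(1) (2 3 5 9 17 12) (4 7 13) (6 11 21 20 18 14) (8 15) (10 19 16) (22)
7 cycles in total.

7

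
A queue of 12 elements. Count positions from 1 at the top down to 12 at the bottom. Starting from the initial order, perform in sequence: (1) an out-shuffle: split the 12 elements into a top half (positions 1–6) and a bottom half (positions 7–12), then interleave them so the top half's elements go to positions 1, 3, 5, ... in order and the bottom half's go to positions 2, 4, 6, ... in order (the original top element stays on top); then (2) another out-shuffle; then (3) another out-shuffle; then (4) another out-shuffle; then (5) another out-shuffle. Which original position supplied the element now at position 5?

Undo the operations in reverse order, starting from position 5:
  undo op 5 (out-shuffle, from top half): 5 ← 3
  undo op 4 (out-shuffle, from top half): 3 ← 2
  undo op 3 (out-shuffle, from bottom half): 2 ← 7
  undo op 2 (out-shuffle, from top half): 7 ← 4
  undo op 1 (out-shuffle, from bottom half): 4 ← 8
So the element at position 5 came from original position 8.

8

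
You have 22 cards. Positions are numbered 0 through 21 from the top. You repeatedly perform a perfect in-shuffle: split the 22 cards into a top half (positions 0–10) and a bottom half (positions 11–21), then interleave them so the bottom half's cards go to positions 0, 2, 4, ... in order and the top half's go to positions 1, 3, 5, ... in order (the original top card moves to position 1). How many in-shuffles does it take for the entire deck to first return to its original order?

11

The in-shuffle permutes the 22 positions with cycle lengths [11, 11].
Every card is home exactly when every cycle has completed a whole number of laps, i.e. after lcm(11) = 11 in-shuffles.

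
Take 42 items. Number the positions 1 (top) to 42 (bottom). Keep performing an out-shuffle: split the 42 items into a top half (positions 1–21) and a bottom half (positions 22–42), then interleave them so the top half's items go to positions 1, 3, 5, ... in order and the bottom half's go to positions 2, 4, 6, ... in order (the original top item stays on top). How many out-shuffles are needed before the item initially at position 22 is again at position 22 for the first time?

20

Follow position 22 under repeated out-shuffles:
22 → 2 → 3 → 5 → 9 → 17 → 33 → 24 → 6 → 11 → 21 → 41 → 40 → 38 → 34 → 26 → 10 → 19 → 37 → 32 → 22
It first returns after 20 out-shuffles.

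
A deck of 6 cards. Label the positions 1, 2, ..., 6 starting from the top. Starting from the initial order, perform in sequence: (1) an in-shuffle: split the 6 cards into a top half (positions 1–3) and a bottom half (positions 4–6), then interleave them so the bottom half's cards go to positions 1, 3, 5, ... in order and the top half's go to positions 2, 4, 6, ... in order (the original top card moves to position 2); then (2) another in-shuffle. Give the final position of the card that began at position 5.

Track the card from position 5 forward through each operation:
  after op 1 (in-shuffle): 5 → 3
  after op 2 (in-shuffle): 3 → 6

6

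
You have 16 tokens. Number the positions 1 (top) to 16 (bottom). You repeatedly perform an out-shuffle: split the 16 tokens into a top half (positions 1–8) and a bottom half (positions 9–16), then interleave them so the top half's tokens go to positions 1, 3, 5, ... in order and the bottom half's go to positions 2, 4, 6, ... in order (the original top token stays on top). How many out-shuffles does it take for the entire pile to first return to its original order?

4

The out-shuffle permutes the 16 positions with cycle lengths [1, 1, 2, 4, 4, 4].
Every token is home exactly when every cycle has completed a whole number of laps, i.e. after lcm(1, 2, 4) = 4 out-shuffles.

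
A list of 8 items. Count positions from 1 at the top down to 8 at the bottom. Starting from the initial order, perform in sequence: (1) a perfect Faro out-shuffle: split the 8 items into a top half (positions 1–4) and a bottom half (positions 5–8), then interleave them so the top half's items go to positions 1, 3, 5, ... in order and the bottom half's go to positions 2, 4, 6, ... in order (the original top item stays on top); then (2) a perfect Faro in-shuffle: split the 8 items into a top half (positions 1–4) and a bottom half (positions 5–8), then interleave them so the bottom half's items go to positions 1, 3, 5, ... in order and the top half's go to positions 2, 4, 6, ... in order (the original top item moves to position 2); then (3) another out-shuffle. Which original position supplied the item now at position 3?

Undo the operations in reverse order, starting from position 3:
  undo op 3 (out-shuffle, from top half): 3 ← 2
  undo op 2 (in-shuffle, from top half): 2 ← 1
  undo op 1 (out-shuffle, from top half): 1 ← 1
So the item at position 3 came from original position 1.

1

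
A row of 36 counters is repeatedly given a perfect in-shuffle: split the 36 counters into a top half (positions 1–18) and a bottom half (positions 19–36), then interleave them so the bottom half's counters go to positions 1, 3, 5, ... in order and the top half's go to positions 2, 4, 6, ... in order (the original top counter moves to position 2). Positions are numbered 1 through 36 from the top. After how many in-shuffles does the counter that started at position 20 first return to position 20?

Follow position 20 under repeated in-shuffles:
20 → 3 → 6 → 12 → 24 → 11 → 22 → 7 → ... → 20 (length 36)
It first returns after 36 in-shuffles.

36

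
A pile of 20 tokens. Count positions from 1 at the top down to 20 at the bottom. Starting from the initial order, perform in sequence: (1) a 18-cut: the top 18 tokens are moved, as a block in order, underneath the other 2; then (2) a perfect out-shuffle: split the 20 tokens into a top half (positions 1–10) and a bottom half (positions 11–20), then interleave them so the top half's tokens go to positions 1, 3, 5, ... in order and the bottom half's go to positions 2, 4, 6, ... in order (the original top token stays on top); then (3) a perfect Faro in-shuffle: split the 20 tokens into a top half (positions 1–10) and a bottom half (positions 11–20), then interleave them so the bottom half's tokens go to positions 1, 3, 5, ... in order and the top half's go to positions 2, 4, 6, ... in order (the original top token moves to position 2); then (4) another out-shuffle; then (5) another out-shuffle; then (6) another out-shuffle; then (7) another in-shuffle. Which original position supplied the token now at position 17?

Undo the operations in reverse order, starting from position 17:
  undo op 7 (in-shuffle, from bottom half): 17 ← 19
  undo op 6 (out-shuffle, from top half): 19 ← 10
  undo op 5 (out-shuffle, from bottom half): 10 ← 15
  undo op 4 (out-shuffle, from top half): 15 ← 8
  undo op 3 (in-shuffle, from top half): 8 ← 4
  undo op 2 (out-shuffle, from bottom half): 4 ← 12
  undo op 1 (cut 18): 12 ← 10
So the token at position 17 came from original position 10.

10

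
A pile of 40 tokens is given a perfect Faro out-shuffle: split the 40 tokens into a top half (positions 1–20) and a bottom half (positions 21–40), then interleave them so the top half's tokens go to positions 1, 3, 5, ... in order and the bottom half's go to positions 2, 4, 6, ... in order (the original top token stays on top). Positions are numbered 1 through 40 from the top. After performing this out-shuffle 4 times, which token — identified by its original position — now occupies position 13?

31

Work backwards from position 13, undoing one out-shuffle at a time:
13 ← 7 ← 4 ← 22 ← 31
So the token now at position 13 started at position 31.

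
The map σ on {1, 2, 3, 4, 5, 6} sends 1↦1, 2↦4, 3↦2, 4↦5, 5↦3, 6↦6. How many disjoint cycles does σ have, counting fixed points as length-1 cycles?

Cycle decomposition: (1) (2 4 5 3) (6).
3 cycles.

3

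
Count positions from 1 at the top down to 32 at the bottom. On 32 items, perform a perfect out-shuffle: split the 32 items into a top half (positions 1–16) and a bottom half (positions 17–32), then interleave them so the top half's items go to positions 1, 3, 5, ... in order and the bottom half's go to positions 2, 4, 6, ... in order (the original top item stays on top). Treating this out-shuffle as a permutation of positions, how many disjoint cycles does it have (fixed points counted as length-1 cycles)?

8

Trace each unvisited position around until it returns:
(1) (2 3 5 9 17) (4 7 13 25 18) (6 11 21 10 19) (8 15 29 26 20) (12 23 14 27 22) (16 31 30 28 24) (32)
8 cycles in total.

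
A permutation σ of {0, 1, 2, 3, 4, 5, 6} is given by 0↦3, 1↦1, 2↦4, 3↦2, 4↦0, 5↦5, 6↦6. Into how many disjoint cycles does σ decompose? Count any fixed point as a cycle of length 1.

4

Cycle decomposition: (0 3 2 4) (1) (5) (6).
4 cycles.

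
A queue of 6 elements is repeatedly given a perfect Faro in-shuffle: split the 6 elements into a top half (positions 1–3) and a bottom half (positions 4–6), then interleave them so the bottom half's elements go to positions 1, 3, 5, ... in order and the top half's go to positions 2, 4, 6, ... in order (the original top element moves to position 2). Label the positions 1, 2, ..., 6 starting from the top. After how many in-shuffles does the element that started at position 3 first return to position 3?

3

Follow position 3 under repeated in-shuffles:
3 → 6 → 5 → 3
It first returns after 3 in-shuffles.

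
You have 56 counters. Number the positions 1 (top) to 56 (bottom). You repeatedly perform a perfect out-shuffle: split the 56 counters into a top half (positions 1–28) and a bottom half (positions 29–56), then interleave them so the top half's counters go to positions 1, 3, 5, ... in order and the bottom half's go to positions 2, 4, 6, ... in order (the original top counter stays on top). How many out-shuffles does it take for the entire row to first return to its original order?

The out-shuffle permutes the 56 positions with cycle lengths [1, 1, 4, 10, 20, 20].
Every counter is home exactly when every cycle has completed a whole number of laps, i.e. after lcm(1, 4, 10, 20) = 20 out-shuffles.

20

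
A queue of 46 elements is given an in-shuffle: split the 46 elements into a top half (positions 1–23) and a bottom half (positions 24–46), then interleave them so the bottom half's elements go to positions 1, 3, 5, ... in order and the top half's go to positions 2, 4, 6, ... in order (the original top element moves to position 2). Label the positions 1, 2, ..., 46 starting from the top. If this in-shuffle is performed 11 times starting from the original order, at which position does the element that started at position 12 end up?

42

Track the element's position through each in-shuffle:
12 → 24 → 1 → 2 → 4 → 8 → 16 → 32 → 17 → 34 → 21 → 42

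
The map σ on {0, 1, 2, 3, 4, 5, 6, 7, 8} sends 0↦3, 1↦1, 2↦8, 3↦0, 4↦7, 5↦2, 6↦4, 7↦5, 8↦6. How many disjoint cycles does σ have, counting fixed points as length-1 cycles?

Cycle decomposition: (0 3) (1) (2 8 6 4 7 5).
3 cycles.

3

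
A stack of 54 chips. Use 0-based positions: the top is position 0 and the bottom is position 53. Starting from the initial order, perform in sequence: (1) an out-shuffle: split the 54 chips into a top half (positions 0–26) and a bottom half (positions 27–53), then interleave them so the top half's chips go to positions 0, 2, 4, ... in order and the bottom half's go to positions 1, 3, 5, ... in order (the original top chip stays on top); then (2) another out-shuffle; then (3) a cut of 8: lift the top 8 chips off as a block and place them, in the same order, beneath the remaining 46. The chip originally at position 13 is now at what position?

Track the chip from position 13 forward through each operation:
  after op 1 (out-shuffle): 13 → 26
  after op 2 (out-shuffle): 26 → 52
  after op 3 (cut 8): 52 → 44

44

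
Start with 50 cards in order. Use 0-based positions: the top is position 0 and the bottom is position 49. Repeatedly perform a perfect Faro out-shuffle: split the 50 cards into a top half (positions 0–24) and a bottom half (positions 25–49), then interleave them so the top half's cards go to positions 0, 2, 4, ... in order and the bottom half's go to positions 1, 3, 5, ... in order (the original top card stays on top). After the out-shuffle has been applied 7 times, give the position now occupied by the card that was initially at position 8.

Track the card's position through each out-shuffle:
8 → 16 → 32 → 15 → 30 → 11 → 22 → 44

44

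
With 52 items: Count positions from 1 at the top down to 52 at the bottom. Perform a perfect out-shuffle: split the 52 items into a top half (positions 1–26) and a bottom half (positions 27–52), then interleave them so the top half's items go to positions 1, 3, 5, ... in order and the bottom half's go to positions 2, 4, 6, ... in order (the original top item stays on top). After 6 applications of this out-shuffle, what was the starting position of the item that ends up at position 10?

Work backwards from position 10, undoing one out-shuffle at a time:
10 ← 31 ← 16 ← 34 ← 43 ← 22 ← 37
So the item now at position 10 started at position 37.

37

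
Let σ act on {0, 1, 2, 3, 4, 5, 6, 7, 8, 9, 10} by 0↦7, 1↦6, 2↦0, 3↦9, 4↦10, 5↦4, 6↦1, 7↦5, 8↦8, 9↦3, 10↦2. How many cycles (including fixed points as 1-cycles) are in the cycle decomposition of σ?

4

Cycle decomposition: (0 7 5 4 10 2) (1 6) (3 9) (8).
4 cycles.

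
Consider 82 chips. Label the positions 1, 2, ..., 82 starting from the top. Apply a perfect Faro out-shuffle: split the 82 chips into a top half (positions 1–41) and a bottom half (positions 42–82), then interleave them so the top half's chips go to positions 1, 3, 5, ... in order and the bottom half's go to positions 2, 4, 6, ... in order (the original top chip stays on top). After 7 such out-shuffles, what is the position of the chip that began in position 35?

60

Track the chip's position through each out-shuffle:
35 → 69 → 56 → 30 → 59 → 36 → 71 → 60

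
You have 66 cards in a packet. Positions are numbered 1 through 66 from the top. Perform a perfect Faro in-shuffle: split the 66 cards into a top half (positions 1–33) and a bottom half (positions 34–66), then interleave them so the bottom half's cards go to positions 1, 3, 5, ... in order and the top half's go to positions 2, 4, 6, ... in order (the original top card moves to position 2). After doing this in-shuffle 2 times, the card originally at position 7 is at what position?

Track the card's position through each in-shuffle:
7 → 14 → 28

28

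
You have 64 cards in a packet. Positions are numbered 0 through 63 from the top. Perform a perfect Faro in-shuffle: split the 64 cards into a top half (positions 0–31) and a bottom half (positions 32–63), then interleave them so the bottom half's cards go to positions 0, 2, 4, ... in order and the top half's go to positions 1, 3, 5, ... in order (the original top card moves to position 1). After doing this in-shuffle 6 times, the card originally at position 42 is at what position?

Track the card's position through each in-shuffle:
42 → 20 → 41 → 18 → 37 → 10 → 21

21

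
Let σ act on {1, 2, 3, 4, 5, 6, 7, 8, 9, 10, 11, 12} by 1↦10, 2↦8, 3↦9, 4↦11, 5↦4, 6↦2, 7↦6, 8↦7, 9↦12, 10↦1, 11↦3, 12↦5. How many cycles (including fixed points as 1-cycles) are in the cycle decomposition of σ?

3

Cycle decomposition: (1 10) (2 8 7 6) (3 9 12 5 4 11).
3 cycles.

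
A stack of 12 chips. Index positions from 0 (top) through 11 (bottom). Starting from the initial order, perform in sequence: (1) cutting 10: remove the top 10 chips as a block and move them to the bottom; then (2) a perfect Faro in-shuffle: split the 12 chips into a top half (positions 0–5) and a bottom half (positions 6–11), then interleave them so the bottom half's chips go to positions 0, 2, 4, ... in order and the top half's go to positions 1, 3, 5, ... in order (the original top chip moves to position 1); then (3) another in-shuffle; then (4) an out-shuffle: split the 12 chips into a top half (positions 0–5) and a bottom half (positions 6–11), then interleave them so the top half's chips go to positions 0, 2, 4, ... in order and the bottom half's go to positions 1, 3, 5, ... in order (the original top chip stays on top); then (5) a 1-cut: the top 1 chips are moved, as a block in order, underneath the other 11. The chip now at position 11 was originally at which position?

7

Undo the operations in reverse order, starting from position 11:
  undo op 5 (cut 1): 11 ← 0
  undo op 4 (out-shuffle, from top half): 0 ← 0
  undo op 3 (in-shuffle, from bottom half): 0 ← 6
  undo op 2 (in-shuffle, from bottom half): 6 ← 9
  undo op 1 (cut 10): 9 ← 7
So the chip at position 11 came from original position 7.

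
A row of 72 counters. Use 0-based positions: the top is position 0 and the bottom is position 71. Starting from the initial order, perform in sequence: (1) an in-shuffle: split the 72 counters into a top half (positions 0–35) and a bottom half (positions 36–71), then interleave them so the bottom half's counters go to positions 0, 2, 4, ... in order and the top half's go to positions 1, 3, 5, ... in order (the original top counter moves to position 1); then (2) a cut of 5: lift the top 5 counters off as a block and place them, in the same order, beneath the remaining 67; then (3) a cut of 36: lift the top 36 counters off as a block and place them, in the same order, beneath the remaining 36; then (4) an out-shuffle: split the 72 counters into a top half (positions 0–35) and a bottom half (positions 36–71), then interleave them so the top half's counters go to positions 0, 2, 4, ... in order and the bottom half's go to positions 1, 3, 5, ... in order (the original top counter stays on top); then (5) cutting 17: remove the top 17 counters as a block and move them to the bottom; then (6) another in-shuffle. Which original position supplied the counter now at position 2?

Undo the operations in reverse order, starting from position 2:
  undo op 6 (in-shuffle, from bottom half): 2 ← 37
  undo op 5 (cut 17): 37 ← 54
  undo op 4 (out-shuffle, from top half): 54 ← 27
  undo op 3 (cut 36): 27 ← 63
  undo op 2 (cut 5): 63 ← 68
  undo op 1 (in-shuffle, from bottom half): 68 ← 70
So the counter at position 2 came from original position 70.

70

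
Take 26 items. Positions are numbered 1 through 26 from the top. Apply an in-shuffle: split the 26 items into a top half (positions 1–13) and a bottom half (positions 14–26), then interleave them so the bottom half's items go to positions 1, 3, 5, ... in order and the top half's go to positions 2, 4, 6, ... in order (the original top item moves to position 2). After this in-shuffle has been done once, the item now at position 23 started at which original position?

Work backwards from position 23, undoing one in-shuffle at a time:
23 ← 25
So the item now at position 23 started at position 25.

25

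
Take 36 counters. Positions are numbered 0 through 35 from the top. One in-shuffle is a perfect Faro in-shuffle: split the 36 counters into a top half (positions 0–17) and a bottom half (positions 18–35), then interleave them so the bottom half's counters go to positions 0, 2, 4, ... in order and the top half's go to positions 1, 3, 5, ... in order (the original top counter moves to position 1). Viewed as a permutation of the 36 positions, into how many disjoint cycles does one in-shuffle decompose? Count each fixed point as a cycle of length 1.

Trace each unvisited position around until it returns:
(0 1 3 7 15 31 ... len 36)
1 cycle in total.

1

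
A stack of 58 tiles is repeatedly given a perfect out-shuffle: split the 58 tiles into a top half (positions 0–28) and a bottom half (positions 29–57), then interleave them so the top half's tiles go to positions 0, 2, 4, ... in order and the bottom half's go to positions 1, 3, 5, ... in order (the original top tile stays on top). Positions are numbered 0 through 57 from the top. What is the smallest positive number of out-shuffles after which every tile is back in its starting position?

The out-shuffle permutes the 58 positions with cycle lengths [1, 1, 2, 18, 18, 18].
Every tile is home exactly when every cycle has completed a whole number of laps, i.e. after lcm(1, 2, 18) = 18 out-shuffles.

18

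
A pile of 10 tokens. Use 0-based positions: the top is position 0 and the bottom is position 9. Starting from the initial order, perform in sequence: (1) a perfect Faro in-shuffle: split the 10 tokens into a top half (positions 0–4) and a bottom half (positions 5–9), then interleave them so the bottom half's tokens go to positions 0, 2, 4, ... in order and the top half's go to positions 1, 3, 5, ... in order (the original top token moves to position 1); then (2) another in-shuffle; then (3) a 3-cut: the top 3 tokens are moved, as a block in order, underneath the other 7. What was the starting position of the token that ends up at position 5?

Undo the operations in reverse order, starting from position 5:
  undo op 3 (cut 3): 5 ← 8
  undo op 2 (in-shuffle, from bottom half): 8 ← 9
  undo op 1 (in-shuffle, from top half): 9 ← 4
So the token at position 5 came from original position 4.

4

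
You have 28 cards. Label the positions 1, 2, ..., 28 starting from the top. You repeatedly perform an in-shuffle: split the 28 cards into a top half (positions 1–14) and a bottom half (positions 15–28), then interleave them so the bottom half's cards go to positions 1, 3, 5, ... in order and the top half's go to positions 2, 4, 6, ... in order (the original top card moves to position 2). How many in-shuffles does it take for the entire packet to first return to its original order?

The in-shuffle permutes the 28 positions with cycle lengths [28].
Every card is home exactly when every cycle has completed a whole number of laps, i.e. after lcm(28) = 28 in-shuffles.

28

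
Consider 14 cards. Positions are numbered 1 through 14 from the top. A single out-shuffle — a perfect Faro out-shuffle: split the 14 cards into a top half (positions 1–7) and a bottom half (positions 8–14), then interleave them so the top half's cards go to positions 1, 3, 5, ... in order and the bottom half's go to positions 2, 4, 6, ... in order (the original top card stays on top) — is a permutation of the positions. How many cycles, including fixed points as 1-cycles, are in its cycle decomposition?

Trace each unvisited position around until it returns:
(1) (2 3 5 9 4 7 ... len 12) (14)
3 cycles in total.

3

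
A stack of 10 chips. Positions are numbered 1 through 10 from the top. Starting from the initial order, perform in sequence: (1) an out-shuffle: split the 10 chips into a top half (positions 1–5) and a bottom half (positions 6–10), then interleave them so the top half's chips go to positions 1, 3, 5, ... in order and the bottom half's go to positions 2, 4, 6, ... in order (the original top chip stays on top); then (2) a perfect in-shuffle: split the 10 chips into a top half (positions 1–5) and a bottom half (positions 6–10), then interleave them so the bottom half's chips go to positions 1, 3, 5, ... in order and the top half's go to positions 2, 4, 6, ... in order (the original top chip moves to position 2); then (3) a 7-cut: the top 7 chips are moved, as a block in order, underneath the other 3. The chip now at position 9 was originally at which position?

Undo the operations in reverse order, starting from position 9:
  undo op 3 (cut 7): 9 ← 6
  undo op 2 (in-shuffle, from top half): 6 ← 3
  undo op 1 (out-shuffle, from top half): 3 ← 2
So the chip at position 9 came from original position 2.

2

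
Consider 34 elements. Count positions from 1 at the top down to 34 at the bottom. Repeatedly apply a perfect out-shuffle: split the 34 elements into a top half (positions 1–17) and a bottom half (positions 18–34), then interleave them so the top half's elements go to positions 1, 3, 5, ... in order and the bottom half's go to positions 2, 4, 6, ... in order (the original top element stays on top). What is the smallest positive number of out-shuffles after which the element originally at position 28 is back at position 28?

Follow position 28 under repeated out-shuffles:
28 → 22 → 10 → 19 → 4 → 7 → 13 → 25 → 16 → 31 → 28
It first returns after 10 out-shuffles.

10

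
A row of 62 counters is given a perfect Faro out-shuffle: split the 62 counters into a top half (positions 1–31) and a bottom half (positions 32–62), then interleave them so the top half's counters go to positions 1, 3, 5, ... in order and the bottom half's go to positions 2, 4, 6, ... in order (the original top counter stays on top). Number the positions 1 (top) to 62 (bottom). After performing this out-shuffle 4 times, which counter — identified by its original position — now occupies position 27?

56

Work backwards from position 27, undoing one out-shuffle at a time:
27 ← 14 ← 38 ← 50 ← 56
So the counter now at position 27 started at position 56.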